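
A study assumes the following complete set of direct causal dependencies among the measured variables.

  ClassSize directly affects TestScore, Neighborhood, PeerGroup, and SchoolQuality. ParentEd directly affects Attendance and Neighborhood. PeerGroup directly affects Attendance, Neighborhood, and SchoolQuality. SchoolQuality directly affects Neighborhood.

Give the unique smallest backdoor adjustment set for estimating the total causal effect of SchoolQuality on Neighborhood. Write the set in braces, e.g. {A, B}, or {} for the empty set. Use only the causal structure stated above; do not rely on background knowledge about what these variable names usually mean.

{ClassSize, PeerGroup}

Variables eligible for adjustment (non-descendants of SchoolQuality, excluding SchoolQuality and Neighborhood): {Attendance, ClassSize, ParentEd, PeerGroup, TestScore}.
Backdoor paths from SchoolQuality to Neighborhood:
  P1: SchoolQuality <- ClassSize -> PeerGroup -> Attendance <- ParentEd -> Neighborhood
  P2: SchoolQuality <- ClassSize -> PeerGroup -> Neighborhood
  P3: SchoolQuality <- ClassSize -> Neighborhood
  P4: SchoolQuality <- PeerGroup <- ClassSize -> Neighborhood
  P5: SchoolQuality <- PeerGroup -> Attendance <- ParentEd -> Neighborhood
  P6: SchoolQuality <- PeerGroup -> Neighborhood
The empty set is not sufficient: P2 (SchoolQuality <- ClassSize -> PeerGroup -> Neighborhood) has no collider blocking it and no conditioned non-collider, so it is open.
Try {ClassSize, PeerGroup}:
  P1: blocked at fork node ClassSize ∈ conditioning set.
  P2: blocked at fork node ClassSize ∈ conditioning set.
  P3: blocked at fork node ClassSize ∈ conditioning set.
  P4: blocked at chain node PeerGroup ∈ conditioning set.
  P5: blocked at fork node PeerGroup ∈ conditioning set.
  P6: blocked at fork node PeerGroup ∈ conditioning set.
{ClassSize, PeerGroup} contains no descendant of SchoolQuality and blocks every backdoor path.
Every element of {ClassSize, PeerGroup} is needed (dropping ClassSize leaves P3 open; dropping PeerGroup leaves P6 open), so no proper subset is valid.
Among all size-2 subsets of the eligible variables, only {ClassSize, PeerGroup} blocks every backdoor path, so it is the unique smallest valid adjustment set.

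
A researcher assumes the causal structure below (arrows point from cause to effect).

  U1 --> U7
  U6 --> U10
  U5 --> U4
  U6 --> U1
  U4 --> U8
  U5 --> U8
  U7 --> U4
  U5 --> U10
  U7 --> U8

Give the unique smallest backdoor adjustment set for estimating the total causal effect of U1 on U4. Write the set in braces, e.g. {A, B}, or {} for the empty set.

{}

Variables eligible for adjustment (non-descendants of U1, excluding U1 and U4): {U10, U5, U6}.
Backdoor paths from U1 to U4:
  P1: U1 <- U6 -> U10 <- U5 -> U4
  P2: U1 <- U6 -> U10 <- U5 -> U8 <- U7 -> U4
  P3: U1 <- U6 -> U10 <- U5 -> U8 <- U4
Each backdoor path contains an unconditioned collider, so every path is already blocked with the empty conditioning set:
  P1: blocked at collider U10 (neither it nor any descendant is in the conditioning set).
  P2: blocked at collider U10 (neither it nor any descendant is in the conditioning set).
  P3: blocked at collider U10 (neither it nor any descendant is in the conditioning set).
The empty set is therefore the unique smallest valid set.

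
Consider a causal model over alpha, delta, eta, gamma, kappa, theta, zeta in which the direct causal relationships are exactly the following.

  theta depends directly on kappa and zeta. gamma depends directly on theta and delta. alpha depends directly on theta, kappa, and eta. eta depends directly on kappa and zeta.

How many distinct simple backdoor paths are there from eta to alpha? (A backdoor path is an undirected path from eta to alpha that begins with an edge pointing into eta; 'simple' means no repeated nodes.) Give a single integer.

A backdoor path from eta to alpha is any simple undirected path whose first edge points into eta (i.e. leaves eta via a parent).
Parents of eta: {kappa, zeta}.
Enumerating:
  P1: eta <- kappa -> theta -> alpha
  P2: eta <- kappa -> alpha
  P3: eta <- zeta -> theta <- kappa -> alpha
  P4: eta <- zeta -> theta -> alpha
That exhausts the simple backdoor paths. Count: 4.

4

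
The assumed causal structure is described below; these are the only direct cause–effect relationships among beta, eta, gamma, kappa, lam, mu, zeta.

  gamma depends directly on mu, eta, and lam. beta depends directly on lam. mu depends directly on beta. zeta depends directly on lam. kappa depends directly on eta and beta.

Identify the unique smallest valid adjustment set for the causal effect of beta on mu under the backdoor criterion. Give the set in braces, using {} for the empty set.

Variables eligible for adjustment (non-descendants of beta, excluding beta and mu): {eta, lam, zeta}.
Backdoor paths from beta to mu:
  P1: beta <- lam -> gamma <- mu
Each backdoor path contains an unconditioned collider, so every path is already blocked with the empty conditioning set:
  P1: blocked at collider gamma (neither it nor any descendant is in the conditioning set).
The empty set is therefore the unique smallest valid set.

{}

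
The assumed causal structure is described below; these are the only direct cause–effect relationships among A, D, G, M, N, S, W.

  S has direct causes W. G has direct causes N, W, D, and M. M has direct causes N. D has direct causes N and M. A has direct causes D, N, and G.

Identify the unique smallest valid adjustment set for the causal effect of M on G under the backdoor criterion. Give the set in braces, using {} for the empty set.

Variables eligible for adjustment (non-descendants of M, excluding M and G): {N, S, W}.
Backdoor paths from M to G:
  P1: M <- N -> D -> G
  P2: M <- N -> D -> A <- G
  P3: M <- N -> G
  P4: M <- N -> A <- D -> G
  P5: M <- N -> A <- G
The empty set is not sufficient: P1 (M <- N -> D -> G) has no collider blocking it and no conditioned non-collider, so it is open.
Try {N}:
  P1: blocked at fork node N ∈ conditioning set.
  P2: blocked at fork node N ∈ conditioning set.
  P3: blocked at fork node N ∈ conditioning set.
  P4: blocked at fork node N ∈ conditioning set.
  P5: blocked at fork node N ∈ conditioning set.
{N} contains no descendant of M and blocks every backdoor path.
No other singleton works — e.g. {W} leaves P1 open — so {N} is the unique smallest valid adjustment set.

{N}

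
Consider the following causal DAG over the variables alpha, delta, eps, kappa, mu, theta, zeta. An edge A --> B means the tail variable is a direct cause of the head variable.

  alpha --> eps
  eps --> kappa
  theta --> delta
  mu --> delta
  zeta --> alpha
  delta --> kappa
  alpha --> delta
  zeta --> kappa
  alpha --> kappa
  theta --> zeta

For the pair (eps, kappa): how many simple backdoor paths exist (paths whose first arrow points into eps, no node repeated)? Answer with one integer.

5

A backdoor path from eps to kappa is any simple undirected path whose first edge points into eps (i.e. leaves eps via a parent).
Parents of eps: {alpha}.
Enumerating:
  P1: eps <- alpha <- zeta <- theta -> delta -> kappa
  P2: eps <- alpha <- zeta -> kappa
  P3: eps <- alpha -> delta <- theta -> zeta -> kappa
  P4: eps <- alpha -> delta -> kappa
  P5: eps <- alpha -> kappa
That exhausts the simple backdoor paths. Count: 5.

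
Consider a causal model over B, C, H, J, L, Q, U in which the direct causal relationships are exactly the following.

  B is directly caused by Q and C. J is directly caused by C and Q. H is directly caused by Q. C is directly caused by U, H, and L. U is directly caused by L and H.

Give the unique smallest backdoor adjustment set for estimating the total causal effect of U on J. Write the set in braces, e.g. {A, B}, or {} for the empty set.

{H, L}

Variables eligible for adjustment (non-descendants of U, excluding U and J): {H, L, Q}.
Backdoor paths from U to J:
  P1: U <- H <- Q -> J
  P2: U <- H <- Q -> B <- C -> J
  P3: U <- H -> C -> J
  P4: U <- H -> C -> B <- Q -> J
  P5: U <- L -> C <- H <- Q -> J
  P6: U <- L -> C -> J
  P7: U <- L -> C -> B <- Q -> J
The empty set is not sufficient: P1 (U <- H <- Q -> J) has no collider blocking it and no conditioned non-collider, so it is open.
Try {H, L}:
  P1: blocked at chain node H ∈ conditioning set.
  P2: blocked at chain node H ∈ conditioning set.
  P3: blocked at fork node H ∈ conditioning set.
  P4: blocked at fork node H ∈ conditioning set.
  P5: blocked at fork node L ∈ conditioning set.
  P6: blocked at fork node L ∈ conditioning set.
  P7: blocked at fork node L ∈ conditioning set.
{H, L} contains no descendant of U and blocks every backdoor path.
Every element of {H, L} is needed (dropping H leaves P1 open; dropping L leaves P6 open), so no proper subset is valid.
Among all size-2 subsets of the eligible variables, only {H, L} blocks every backdoor path, so it is the unique smallest valid adjustment set.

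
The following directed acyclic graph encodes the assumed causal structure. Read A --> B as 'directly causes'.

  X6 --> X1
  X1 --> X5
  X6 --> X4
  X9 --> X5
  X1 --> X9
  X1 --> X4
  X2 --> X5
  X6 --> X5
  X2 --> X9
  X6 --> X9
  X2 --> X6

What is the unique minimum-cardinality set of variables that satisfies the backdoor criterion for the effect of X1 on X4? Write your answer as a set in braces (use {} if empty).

Variables eligible for adjustment (non-descendants of X1, excluding X1 and X4): {X2, X6}.
Backdoor paths from X1 to X4:
  P1: X1 <- X6 -> X4
The empty set is not sufficient: P1 (X1 <- X6 -> X4) has no collider blocking it and no conditioned non-collider, so it is open.
Try {X6}:
  P1: blocked at fork node X6 ∈ conditioning set.
{X6} contains no descendant of X1 and blocks every backdoor path.
No other singleton works — e.g. {X2} leaves P1 open — so {X6} is the unique smallest valid adjustment set.

{X6}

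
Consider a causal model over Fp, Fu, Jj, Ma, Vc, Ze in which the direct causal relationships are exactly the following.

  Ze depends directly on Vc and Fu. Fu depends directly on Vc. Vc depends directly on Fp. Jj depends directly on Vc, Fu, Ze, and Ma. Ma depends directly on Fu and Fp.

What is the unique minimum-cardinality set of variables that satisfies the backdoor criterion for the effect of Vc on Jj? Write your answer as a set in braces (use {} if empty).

{Fp}

Variables eligible for adjustment (non-descendants of Vc, excluding Vc and Jj): {Fp}.
Backdoor paths from Vc to Jj:
  P1: Vc <- Fp -> Ma <- Fu -> Ze -> Jj
  P2: Vc <- Fp -> Ma <- Fu -> Jj
  P3: Vc <- Fp -> Ma -> Jj
The empty set is not sufficient: P3 (Vc <- Fp -> Ma -> Jj) has no collider blocking it and no conditioned non-collider, so it is open.
Try {Fp}:
  P1: blocked at fork node Fp ∈ conditioning set.
  P2: blocked at fork node Fp ∈ conditioning set.
  P3: blocked at fork node Fp ∈ conditioning set.
{Fp} contains no descendant of Vc and blocks every backdoor path.
{Fp} is the unique smallest valid adjustment set.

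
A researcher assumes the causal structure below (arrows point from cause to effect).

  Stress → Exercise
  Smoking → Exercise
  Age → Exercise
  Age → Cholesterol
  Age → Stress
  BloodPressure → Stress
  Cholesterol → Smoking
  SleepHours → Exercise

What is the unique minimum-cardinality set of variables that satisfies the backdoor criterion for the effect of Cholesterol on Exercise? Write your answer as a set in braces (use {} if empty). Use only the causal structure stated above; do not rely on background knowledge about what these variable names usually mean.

Variables eligible for adjustment (non-descendants of Cholesterol, excluding Cholesterol and Exercise): {Age, BloodPressure, SleepHours, Stress}.
Backdoor paths from Cholesterol to Exercise:
  P1: Cholesterol <- Age -> Stress -> Exercise
  P2: Cholesterol <- Age -> Exercise
The empty set is not sufficient: P1 (Cholesterol <- Age -> Stress -> Exercise) has no collider blocking it and no conditioned non-collider, so it is open.
Try {Age}:
  P1: blocked at fork node Age ∈ conditioning set.
  P2: blocked at fork node Age ∈ conditioning set.
{Age} contains no descendant of Cholesterol and blocks every backdoor path.
No other singleton works — e.g. {BloodPressure} leaves P1 open — so {Age} is the unique smallest valid adjustment set.

{Age}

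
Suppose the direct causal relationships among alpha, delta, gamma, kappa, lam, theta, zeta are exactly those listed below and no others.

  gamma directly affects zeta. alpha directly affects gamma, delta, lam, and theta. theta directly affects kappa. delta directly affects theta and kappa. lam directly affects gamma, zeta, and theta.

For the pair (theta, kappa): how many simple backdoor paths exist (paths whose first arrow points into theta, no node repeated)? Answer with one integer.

A backdoor path from theta to kappa is any simple undirected path whose first edge points into theta (i.e. leaves theta via a parent).
Parents of theta: {alpha, delta, lam}.
Enumerating:
  P1: theta <- alpha -> delta -> kappa
  P2: theta <- lam <- alpha -> delta -> kappa
  P3: theta <- lam -> gamma <- alpha -> delta -> kappa
  P4: theta <- lam -> zeta <- gamma <- alpha -> delta -> kappa
  P5: theta <- delta -> kappa
That exhausts the simple backdoor paths. Count: 5.

5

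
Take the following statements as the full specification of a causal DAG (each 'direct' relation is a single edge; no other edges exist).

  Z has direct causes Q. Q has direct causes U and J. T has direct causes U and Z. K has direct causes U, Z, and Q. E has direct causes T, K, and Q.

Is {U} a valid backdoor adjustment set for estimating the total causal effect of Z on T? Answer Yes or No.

Backdoor paths from Z to T (paths whose first edge points into Z):
  P1: Z <- Q <- U -> K -> E <- T
  P2: Z <- Q <- U -> T
  P3: Z <- Q -> K <- U -> T
  P4: Z <- Q -> K -> E <- T
  P5: Z <- Q -> E <- K <- U -> T
  P6: Z <- Q -> E <- T
Condition 1 (no descendant of Z in the set): holds — descendants of Z are {E, K, T}; none are in {U}.
Condition 2 (every backdoor path blocked by {U}):
  P1: blocked at fork node U ∈ conditioning set.
  P2: blocked at fork node U ∈ conditioning set.
  P3: blocked at collider K (neither it nor any descendant is in the conditioning set).
  P4: blocked at collider E (neither it nor any descendant is in the conditioning set).
  P5: blocked at collider E (neither it nor any descendant is in the conditioning set).
  P6: blocked at collider E (neither it nor any descendant is in the conditioning set).
{U} satisfies the backdoor criterion.

Yes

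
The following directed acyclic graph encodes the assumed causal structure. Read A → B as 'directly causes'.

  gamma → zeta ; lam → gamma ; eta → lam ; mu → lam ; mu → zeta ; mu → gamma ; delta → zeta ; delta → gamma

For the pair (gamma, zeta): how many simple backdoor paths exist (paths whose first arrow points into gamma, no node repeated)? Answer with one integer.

3

A backdoor path from gamma to zeta is any simple undirected path whose first edge points into gamma (i.e. leaves gamma via a parent).
Parents of gamma: {delta, lam, mu}.
Enumerating:
  P1: gamma <- mu -> zeta
  P2: gamma <- delta -> zeta
  P3: gamma <- lam <- mu -> zeta
That exhausts the simple backdoor paths. Count: 3.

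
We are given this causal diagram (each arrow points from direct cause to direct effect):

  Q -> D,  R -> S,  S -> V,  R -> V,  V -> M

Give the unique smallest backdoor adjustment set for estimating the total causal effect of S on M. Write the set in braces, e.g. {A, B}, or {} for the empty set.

{R}

Variables eligible for adjustment (non-descendants of S, excluding S and M): {D, Q, R}.
Backdoor paths from S to M:
  P1: S <- R -> V -> M
The empty set is not sufficient: P1 (S <- R -> V -> M) has no collider blocking it and no conditioned non-collider, so it is open.
Try {R}:
  P1: blocked at fork node R ∈ conditioning set.
{R} contains no descendant of S and blocks every backdoor path.
No other singleton works — e.g. {Q} leaves P1 open — so {R} is the unique smallest valid adjustment set.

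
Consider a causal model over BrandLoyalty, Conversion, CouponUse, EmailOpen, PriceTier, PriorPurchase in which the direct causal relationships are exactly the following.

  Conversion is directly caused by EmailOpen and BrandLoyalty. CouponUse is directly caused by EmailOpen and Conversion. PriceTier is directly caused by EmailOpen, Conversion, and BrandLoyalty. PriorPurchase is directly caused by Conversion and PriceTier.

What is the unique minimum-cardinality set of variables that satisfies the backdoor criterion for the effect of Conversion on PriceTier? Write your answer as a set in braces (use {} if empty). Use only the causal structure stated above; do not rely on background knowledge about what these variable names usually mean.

{BrandLoyalty, EmailOpen}

Variables eligible for adjustment (non-descendants of Conversion, excluding Conversion and PriceTier): {BrandLoyalty, EmailOpen}.
Backdoor paths from Conversion to PriceTier:
  P1: Conversion <- EmailOpen -> PriceTier
  P2: Conversion <- BrandLoyalty -> PriceTier
The empty set is not sufficient: P1 (Conversion <- EmailOpen -> PriceTier) has no collider blocking it and no conditioned non-collider, so it is open.
Try {BrandLoyalty, EmailOpen}:
  P1: blocked at fork node EmailOpen ∈ conditioning set.
  P2: blocked at fork node BrandLoyalty ∈ conditioning set.
{BrandLoyalty, EmailOpen} contains no descendant of Conversion and blocks every backdoor path.
Every element of {BrandLoyalty, EmailOpen} is needed (dropping BrandLoyalty leaves P2 open; dropping EmailOpen leaves P1 open), so no proper subset is valid.
Among all size-2 subsets of the eligible variables, only {BrandLoyalty, EmailOpen} blocks every backdoor path, so it is the unique smallest valid adjustment set.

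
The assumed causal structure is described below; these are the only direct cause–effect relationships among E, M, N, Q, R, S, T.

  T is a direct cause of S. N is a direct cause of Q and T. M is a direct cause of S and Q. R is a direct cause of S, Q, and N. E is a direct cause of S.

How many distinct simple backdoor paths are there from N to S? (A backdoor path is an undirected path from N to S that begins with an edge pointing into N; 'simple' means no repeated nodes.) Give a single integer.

2

A backdoor path from N to S is any simple undirected path whose first edge points into N (i.e. leaves N via a parent).
Parents of N: {R}.
Enumerating:
  P1: N <- R -> Q <- M -> S
  P2: N <- R -> S
That exhausts the simple backdoor paths. Count: 2.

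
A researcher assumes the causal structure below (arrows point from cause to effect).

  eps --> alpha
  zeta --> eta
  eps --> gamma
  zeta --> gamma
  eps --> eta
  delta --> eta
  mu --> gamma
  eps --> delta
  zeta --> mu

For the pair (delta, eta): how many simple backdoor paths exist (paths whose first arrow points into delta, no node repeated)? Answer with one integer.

3

A backdoor path from delta to eta is any simple undirected path whose first edge points into delta (i.e. leaves delta via a parent).
Parents of delta: {eps}.
Enumerating:
  P1: delta <- eps -> gamma <- zeta -> eta
  P2: delta <- eps -> gamma <- mu <- zeta -> eta
  P3: delta <- eps -> eta
That exhausts the simple backdoor paths. Count: 3.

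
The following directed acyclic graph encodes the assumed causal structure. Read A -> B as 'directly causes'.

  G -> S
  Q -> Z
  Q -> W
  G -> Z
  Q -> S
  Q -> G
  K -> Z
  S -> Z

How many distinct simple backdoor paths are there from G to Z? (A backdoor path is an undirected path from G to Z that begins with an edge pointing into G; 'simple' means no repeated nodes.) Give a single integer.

2

A backdoor path from G to Z is any simple undirected path whose first edge points into G (i.e. leaves G via a parent).
Parents of G: {Q}.
Enumerating:
  P1: G <- Q -> S -> Z
  P2: G <- Q -> Z
That exhausts the simple backdoor paths. Count: 2.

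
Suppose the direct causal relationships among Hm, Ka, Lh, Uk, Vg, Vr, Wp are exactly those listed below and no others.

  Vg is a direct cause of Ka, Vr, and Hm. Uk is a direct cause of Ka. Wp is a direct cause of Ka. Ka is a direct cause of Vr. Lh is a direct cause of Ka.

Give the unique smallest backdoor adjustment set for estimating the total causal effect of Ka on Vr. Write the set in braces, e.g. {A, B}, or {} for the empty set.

{Vg}

Variables eligible for adjustment (non-descendants of Ka, excluding Ka and Vr): {Hm, Lh, Uk, Vg, Wp}.
Backdoor paths from Ka to Vr:
  P1: Ka <- Vg -> Vr
The empty set is not sufficient: P1 (Ka <- Vg -> Vr) has no collider blocking it and no conditioned non-collider, so it is open.
Try {Vg}:
  P1: blocked at fork node Vg ∈ conditioning set.
{Vg} contains no descendant of Ka and blocks every backdoor path.
No other singleton works — e.g. {Uk} leaves P1 open — so {Vg} is the unique smallest valid adjustment set.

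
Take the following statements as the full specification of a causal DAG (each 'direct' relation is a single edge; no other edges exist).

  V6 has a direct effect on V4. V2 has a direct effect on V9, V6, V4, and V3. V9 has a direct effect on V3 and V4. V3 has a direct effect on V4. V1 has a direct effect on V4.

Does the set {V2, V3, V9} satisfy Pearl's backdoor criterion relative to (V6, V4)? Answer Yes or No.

Backdoor paths from V6 to V4 (paths whose first edge points into V6):
  P1: V6 <- V2 -> V9 -> V3 -> V4
  P2: V6 <- V2 -> V9 -> V4
  P3: V6 <- V2 -> V3 <- V9 -> V4
  P4: V6 <- V2 -> V3 -> V4
  P5: V6 <- V2 -> V4
Condition 1 (no descendant of V6 in the set): holds — descendants of V6 are {V4}; none are in {V2, V3, V9}.
Condition 2 (every backdoor path blocked by {V2, V3, V9}):
  P1: blocked at fork node V2 ∈ conditioning set.
  P2: blocked at fork node V2 ∈ conditioning set.
  P3: blocked at fork node V2 ∈ conditioning set.
  P4: blocked at fork node V2 ∈ conditioning set.
  P5: blocked at fork node V2 ∈ conditioning set.
{V2, V3, V9} satisfies the backdoor criterion.

Yes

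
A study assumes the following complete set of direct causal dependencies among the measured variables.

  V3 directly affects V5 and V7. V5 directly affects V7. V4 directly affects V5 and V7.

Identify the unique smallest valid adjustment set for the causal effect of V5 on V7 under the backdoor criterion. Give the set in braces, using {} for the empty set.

Variables eligible for adjustment (non-descendants of V5, excluding V5 and V7): {V3, V4}.
Backdoor paths from V5 to V7:
  P1: V5 <- V4 -> V7
  P2: V5 <- V3 -> V7
The empty set is not sufficient: P1 (V5 <- V4 -> V7) has no collider blocking it and no conditioned non-collider, so it is open.
Try {V3, V4}:
  P1: blocked at fork node V4 ∈ conditioning set.
  P2: blocked at fork node V3 ∈ conditioning set.
{V3, V4} contains no descendant of V5 and blocks every backdoor path.
Every element of {V3, V4} is needed (dropping V3 leaves P2 open; dropping V4 leaves P1 open), so no proper subset is valid.
Among all size-2 subsets of the eligible variables, only {V3, V4} blocks every backdoor path, so it is the unique smallest valid adjustment set.

{V3, V4}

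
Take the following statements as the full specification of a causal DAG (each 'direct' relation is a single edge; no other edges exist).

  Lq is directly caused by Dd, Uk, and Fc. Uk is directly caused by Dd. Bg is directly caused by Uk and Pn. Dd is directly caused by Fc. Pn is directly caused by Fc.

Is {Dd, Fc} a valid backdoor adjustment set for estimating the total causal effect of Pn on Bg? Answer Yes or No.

Yes

Backdoor paths from Pn to Bg (paths whose first edge points into Pn):
  P1: Pn <- Fc -> Dd -> Uk -> Bg
  P2: Pn <- Fc -> Dd -> Lq <- Uk -> Bg
  P3: Pn <- Fc -> Lq <- Dd -> Uk -> Bg
  P4: Pn <- Fc -> Lq <- Uk -> Bg
Condition 1 (no descendant of Pn in the set): holds — descendants of Pn are {Bg}; none are in {Dd, Fc}.
Condition 2 (every backdoor path blocked by {Dd, Fc}):
  P1: blocked at fork node Fc ∈ conditioning set.
  P2: blocked at fork node Fc ∈ conditioning set.
  P3: blocked at fork node Fc ∈ conditioning set.
  P4: blocked at fork node Fc ∈ conditioning set.
{Dd, Fc} satisfies the backdoor criterion.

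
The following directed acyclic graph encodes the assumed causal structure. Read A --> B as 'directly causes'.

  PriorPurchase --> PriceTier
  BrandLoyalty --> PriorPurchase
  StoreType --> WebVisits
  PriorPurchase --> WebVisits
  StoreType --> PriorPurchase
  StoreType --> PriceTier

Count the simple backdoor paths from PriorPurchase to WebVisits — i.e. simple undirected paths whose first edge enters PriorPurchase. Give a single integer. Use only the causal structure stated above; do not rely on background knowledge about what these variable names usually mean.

A backdoor path from PriorPurchase to WebVisits is any simple undirected path whose first edge points into PriorPurchase (i.e. leaves PriorPurchase via a parent).
Parents of PriorPurchase: {BrandLoyalty, StoreType}.
Enumerating:
  P1: PriorPurchase <- StoreType -> WebVisits
That exhausts the simple backdoor paths. Count: 1.

1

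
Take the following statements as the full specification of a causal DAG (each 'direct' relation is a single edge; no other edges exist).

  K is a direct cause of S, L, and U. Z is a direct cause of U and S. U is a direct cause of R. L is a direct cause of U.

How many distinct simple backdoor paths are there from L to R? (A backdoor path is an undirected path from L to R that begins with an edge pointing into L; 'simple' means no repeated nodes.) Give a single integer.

A backdoor path from L to R is any simple undirected path whose first edge points into L (i.e. leaves L via a parent).
Parents of L: {K}.
Enumerating:
  P1: L <- K -> U -> R
  P2: L <- K -> S <- Z -> U -> R
That exhausts the simple backdoor paths. Count: 2.

2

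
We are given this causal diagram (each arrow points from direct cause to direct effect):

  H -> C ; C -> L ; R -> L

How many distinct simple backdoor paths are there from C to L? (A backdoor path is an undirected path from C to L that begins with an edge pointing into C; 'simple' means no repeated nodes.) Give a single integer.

0

A backdoor path from C to L is any simple undirected path whose first edge points into C (i.e. leaves C via a parent).
Parents of C: {H}.
No simple path from any parent of C reaches L without revisiting C, so there are no backdoor paths.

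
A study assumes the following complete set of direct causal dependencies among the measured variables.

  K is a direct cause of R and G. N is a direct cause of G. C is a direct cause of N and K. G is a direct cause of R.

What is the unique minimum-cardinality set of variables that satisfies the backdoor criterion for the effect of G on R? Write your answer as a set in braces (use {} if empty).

Variables eligible for adjustment (non-descendants of G, excluding G and R): {C, K, N}.
Backdoor paths from G to R:
  P1: G <- K -> R
  P2: G <- N <- C -> K -> R
The empty set is not sufficient: P1 (G <- K -> R) has no collider blocking it and no conditioned non-collider, so it is open.
Try {K}:
  P1: blocked at fork node K ∈ conditioning set.
  P2: blocked at chain node K ∈ conditioning set.
{K} contains no descendant of G and blocks every backdoor path.
No other singleton works — e.g. {C} leaves P1 open — so {K} is the unique smallest valid adjustment set.

{K}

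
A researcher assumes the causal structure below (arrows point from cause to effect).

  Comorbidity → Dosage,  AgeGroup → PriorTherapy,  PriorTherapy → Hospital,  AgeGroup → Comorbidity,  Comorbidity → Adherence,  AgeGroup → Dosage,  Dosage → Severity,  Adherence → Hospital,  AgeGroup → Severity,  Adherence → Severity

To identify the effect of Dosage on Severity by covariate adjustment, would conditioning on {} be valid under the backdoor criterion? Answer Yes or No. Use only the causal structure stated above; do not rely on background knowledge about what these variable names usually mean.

No

Backdoor paths from Dosage to Severity (paths whose first edge points into Dosage):
  P1: Dosage <- AgeGroup -> PriorTherapy -> Hospital <- Adherence -> Severity
  P2: Dosage <- AgeGroup -> Comorbidity -> Adherence -> Severity
  P3: Dosage <- AgeGroup -> Severity
  P4: Dosage <- Comorbidity <- AgeGroup -> PriorTherapy -> Hospital <- Adherence -> Severity
  P5: Dosage <- Comorbidity <- AgeGroup -> Severity
  P6: Dosage <- Comorbidity -> Adherence -> Severity
  P7: Dosage <- Comorbidity -> Adherence -> Hospital <- PriorTherapy <- AgeGroup -> Severity
Condition 1 (no descendant of Dosage in the set): holds — descendants of Dosage are {Severity}; none are in {}.
Condition 2 (every backdoor path blocked by {}):
  P1: blocked at collider Hospital (neither it nor any descendant is in the conditioning set).
  P2: open — no interior node is in the conditioning set.
  P3: open — no interior node is in the conditioning set.
  P4: blocked at collider Hospital (neither it nor any descendant is in the conditioning set).
  P5: open — no interior node is in the conditioning set.
  P6: open — no interior node is in the conditioning set.
  P7: blocked at collider Hospital (neither it nor any descendant is in the conditioning set).
{} does not satisfy the backdoor criterion.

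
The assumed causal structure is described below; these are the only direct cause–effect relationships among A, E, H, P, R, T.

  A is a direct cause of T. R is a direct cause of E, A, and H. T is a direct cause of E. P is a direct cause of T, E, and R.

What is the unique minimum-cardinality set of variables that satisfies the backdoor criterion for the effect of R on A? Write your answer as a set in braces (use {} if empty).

Variables eligible for adjustment (non-descendants of R, excluding R and A): {P}.
Backdoor paths from R to A:
  P1: R <- P -> T <- A
  P2: R <- P -> E <- T <- A
Each backdoor path contains an unconditioned collider, so every path is already blocked with the empty conditioning set:
  P1: blocked at collider T (neither it nor any descendant is in the conditioning set).
  P2: blocked at collider E (neither it nor any descendant is in the conditioning set).
The empty set is therefore the unique smallest valid set.

{}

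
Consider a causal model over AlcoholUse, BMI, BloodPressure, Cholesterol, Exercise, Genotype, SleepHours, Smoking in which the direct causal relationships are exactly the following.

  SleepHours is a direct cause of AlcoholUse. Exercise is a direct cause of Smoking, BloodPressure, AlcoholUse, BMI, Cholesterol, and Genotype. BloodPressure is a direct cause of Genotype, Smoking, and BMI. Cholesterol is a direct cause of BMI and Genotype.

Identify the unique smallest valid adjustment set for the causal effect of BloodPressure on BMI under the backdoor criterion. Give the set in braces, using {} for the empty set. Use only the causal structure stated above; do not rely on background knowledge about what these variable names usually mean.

{Exercise}

Variables eligible for adjustment (non-descendants of BloodPressure, excluding BloodPressure and BMI): {AlcoholUse, Cholesterol, Exercise, SleepHours}.
Backdoor paths from BloodPressure to BMI:
  P1: BloodPressure <- Exercise -> Cholesterol -> BMI
  P2: BloodPressure <- Exercise -> Genotype <- Cholesterol -> BMI
  P3: BloodPressure <- Exercise -> BMI
The empty set is not sufficient: P1 (BloodPressure <- Exercise -> Cholesterol -> BMI) has no collider blocking it and no conditioned non-collider, so it is open.
Try {Exercise}:
  P1: blocked at fork node Exercise ∈ conditioning set.
  P2: blocked at fork node Exercise ∈ conditioning set.
  P3: blocked at fork node Exercise ∈ conditioning set.
{Exercise} contains no descendant of BloodPressure and blocks every backdoor path.
No other singleton works — e.g. {SleepHours} leaves P1 open — so {Exercise} is the unique smallest valid adjustment set.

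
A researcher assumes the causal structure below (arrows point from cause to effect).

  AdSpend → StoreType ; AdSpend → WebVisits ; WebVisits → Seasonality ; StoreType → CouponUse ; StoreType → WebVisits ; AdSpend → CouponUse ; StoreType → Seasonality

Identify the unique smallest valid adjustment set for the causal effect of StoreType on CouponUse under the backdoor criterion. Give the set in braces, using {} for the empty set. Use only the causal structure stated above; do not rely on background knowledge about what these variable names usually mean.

Variables eligible for adjustment (non-descendants of StoreType, excluding StoreType and CouponUse): {AdSpend}.
Backdoor paths from StoreType to CouponUse:
  P1: StoreType <- AdSpend -> CouponUse
The empty set is not sufficient: P1 (StoreType <- AdSpend -> CouponUse) has no collider blocking it and no conditioned non-collider, so it is open.
Try {AdSpend}:
  P1: blocked at fork node AdSpend ∈ conditioning set.
{AdSpend} contains no descendant of StoreType and blocks every backdoor path.
{AdSpend} is the unique smallest valid adjustment set.

{AdSpend}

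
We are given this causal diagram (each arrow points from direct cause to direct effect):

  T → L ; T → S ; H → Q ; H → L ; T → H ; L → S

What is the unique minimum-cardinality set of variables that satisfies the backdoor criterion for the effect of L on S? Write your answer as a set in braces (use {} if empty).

Variables eligible for adjustment (non-descendants of L, excluding L and S): {H, Q, T}.
Backdoor paths from L to S:
  P1: L <- T -> S
  P2: L <- H <- T -> S
The empty set is not sufficient: P1 (L <- T -> S) has no collider blocking it and no conditioned non-collider, so it is open.
Try {T}:
  P1: blocked at fork node T ∈ conditioning set.
  P2: blocked at fork node T ∈ conditioning set.
{T} contains no descendant of L and blocks every backdoor path.
No other singleton works — e.g. {H} leaves P1 open — so {T} is the unique smallest valid adjustment set.

{T}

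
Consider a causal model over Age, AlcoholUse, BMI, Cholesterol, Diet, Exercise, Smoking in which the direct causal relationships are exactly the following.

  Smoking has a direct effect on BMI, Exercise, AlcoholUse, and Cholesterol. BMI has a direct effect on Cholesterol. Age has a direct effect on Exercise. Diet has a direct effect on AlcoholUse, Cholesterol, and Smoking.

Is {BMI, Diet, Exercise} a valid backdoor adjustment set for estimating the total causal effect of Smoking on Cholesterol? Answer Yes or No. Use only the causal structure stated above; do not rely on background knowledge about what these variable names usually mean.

No

Backdoor paths from Smoking to Cholesterol (paths whose first edge points into Smoking):
  P1: Smoking <- Diet -> Cholesterol
Condition 1 (no descendant of Smoking in the set): FAILS — BMI and Exercise are descendants of Smoking.
Condition 2 (every backdoor path blocked by {BMI, Diet, Exercise}):
  P1: blocked at fork node Diet ∈ conditioning set.
{BMI, Diet, Exercise} does not satisfy the backdoor criterion.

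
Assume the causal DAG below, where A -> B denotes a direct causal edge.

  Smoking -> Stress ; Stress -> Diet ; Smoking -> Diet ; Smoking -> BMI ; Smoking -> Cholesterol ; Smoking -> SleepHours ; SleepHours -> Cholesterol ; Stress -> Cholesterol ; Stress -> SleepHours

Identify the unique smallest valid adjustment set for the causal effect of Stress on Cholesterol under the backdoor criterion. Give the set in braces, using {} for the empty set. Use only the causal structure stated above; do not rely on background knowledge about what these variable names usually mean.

{Smoking}

Variables eligible for adjustment (non-descendants of Stress, excluding Stress and Cholesterol): {BMI, Smoking}.
Backdoor paths from Stress to Cholesterol:
  P1: Stress <- Smoking -> SleepHours -> Cholesterol
  P2: Stress <- Smoking -> Cholesterol
The empty set is not sufficient: P1 (Stress <- Smoking -> SleepHours -> Cholesterol) has no collider blocking it and no conditioned non-collider, so it is open.
Try {Smoking}:
  P1: blocked at fork node Smoking ∈ conditioning set.
  P2: blocked at fork node Smoking ∈ conditioning set.
{Smoking} contains no descendant of Stress and blocks every backdoor path.
No other singleton works — e.g. {BMI} leaves P1 open — so {Smoking} is the unique smallest valid adjustment set.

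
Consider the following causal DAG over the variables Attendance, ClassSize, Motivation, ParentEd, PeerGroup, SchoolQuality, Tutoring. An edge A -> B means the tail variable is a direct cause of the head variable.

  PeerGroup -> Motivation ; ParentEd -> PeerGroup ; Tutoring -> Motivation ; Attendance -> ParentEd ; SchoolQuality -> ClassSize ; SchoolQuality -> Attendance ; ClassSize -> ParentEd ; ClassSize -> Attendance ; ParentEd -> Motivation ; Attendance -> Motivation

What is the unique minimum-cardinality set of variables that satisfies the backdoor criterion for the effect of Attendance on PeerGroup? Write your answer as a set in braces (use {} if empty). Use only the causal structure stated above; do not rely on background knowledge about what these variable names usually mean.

{ClassSize}

Variables eligible for adjustment (non-descendants of Attendance, excluding Attendance and PeerGroup): {ClassSize, SchoolQuality, Tutoring}.
Backdoor paths from Attendance to PeerGroup:
  P1: Attendance <- SchoolQuality -> ClassSize -> ParentEd -> PeerGroup
  P2: Attendance <- SchoolQuality -> ClassSize -> ParentEd -> Motivation <- PeerGroup
  P3: Attendance <- ClassSize -> ParentEd -> PeerGroup
  P4: Attendance <- ClassSize -> ParentEd -> Motivation <- PeerGroup
The empty set is not sufficient: P1 (Attendance <- SchoolQuality -> ClassSize -> ParentEd -> PeerGroup) has no collider blocking it and no conditioned non-collider, so it is open.
Try {ClassSize}:
  P1: blocked at chain node ClassSize ∈ conditioning set.
  P2: blocked at chain node ClassSize ∈ conditioning set.
  P3: blocked at fork node ClassSize ∈ conditioning set.
  P4: blocked at fork node ClassSize ∈ conditioning set.
{ClassSize} contains no descendant of Attendance and blocks every backdoor path.
No other singleton works — e.g. {SchoolQuality} leaves P3 open — so {ClassSize} is the unique smallest valid adjustment set.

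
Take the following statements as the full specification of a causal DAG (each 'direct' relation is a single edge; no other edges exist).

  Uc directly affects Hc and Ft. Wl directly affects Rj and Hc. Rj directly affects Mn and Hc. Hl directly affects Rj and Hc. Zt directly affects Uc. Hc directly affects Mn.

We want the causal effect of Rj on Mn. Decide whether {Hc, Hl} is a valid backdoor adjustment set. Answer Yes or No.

No

Backdoor paths from Rj to Mn (paths whose first edge points into Rj):
  P1: Rj <- Hl -> Hc -> Mn
  P2: Rj <- Wl -> Hc -> Mn
Condition 1 (no descendant of Rj in the set): FAILS — Hc is a descendant of Rj.
Condition 2 (every backdoor path blocked by {Hc, Hl}):
  P1: blocked at fork node Hl ∈ conditioning set.
  P2: blocked at chain node Hc ∈ conditioning set.
{Hc, Hl} does not satisfy the backdoor criterion.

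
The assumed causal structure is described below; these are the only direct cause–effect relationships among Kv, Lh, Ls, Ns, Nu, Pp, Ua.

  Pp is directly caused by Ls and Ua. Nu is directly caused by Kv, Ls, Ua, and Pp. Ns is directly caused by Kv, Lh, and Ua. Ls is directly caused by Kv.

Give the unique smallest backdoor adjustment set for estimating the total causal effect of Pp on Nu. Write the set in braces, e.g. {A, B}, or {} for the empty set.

{Ls, Ua}

Variables eligible for adjustment (non-descendants of Pp, excluding Pp and Nu): {Kv, Lh, Ls, Ns, Ua}.
Backdoor paths from Pp to Nu:
  P1: Pp <- Ua -> Nu
  P2: Pp <- Ua -> Ns <- Kv -> Ls -> Nu
  P3: Pp <- Ua -> Ns <- Kv -> Nu
  P4: Pp <- Ls <- Kv -> Nu
  P5: Pp <- Ls <- Kv -> Ns <- Ua -> Nu
  P6: Pp <- Ls -> Nu
The empty set is not sufficient: P1 (Pp <- Ua -> Nu) has no collider blocking it and no conditioned non-collider, so it is open.
Try {Ls, Ua}:
  P1: blocked at fork node Ua ∈ conditioning set.
  P2: blocked at fork node Ua ∈ conditioning set.
  P3: blocked at fork node Ua ∈ conditioning set.
  P4: blocked at chain node Ls ∈ conditioning set.
  P5: blocked at chain node Ls ∈ conditioning set.
  P6: blocked at fork node Ls ∈ conditioning set.
{Ls, Ua} contains no descendant of Pp and blocks every backdoor path.
Every element of {Ls, Ua} is needed (dropping Ls leaves P4 open; dropping Ua leaves P1 open), so no proper subset is valid.
Among all size-2 subsets of the eligible variables, only {Ls, Ua} blocks every backdoor path, so it is the unique smallest valid adjustment set.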